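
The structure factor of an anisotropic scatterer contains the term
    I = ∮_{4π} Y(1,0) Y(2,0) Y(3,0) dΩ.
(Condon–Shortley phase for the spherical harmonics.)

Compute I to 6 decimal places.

0.247767

Checks pass: Σm=0; 6 even; l₃=3∈[1,3].
(2·1+1)(2·2+1)(2·3+1) = 105
Δ: 0! 2! 4! / 7! → 1/105
sum: t=0:+1/4 = 1/4
3j²(1 2 3; 0 0 0) = Δ·Π!·Σ² = 3/35  (sign -1)
(m-triple is (0,0,0) — same symbol as above.)
combine: 4πI² = 105·3/35·3/35 = 27/35
take √, sign +1: I = 0.24776670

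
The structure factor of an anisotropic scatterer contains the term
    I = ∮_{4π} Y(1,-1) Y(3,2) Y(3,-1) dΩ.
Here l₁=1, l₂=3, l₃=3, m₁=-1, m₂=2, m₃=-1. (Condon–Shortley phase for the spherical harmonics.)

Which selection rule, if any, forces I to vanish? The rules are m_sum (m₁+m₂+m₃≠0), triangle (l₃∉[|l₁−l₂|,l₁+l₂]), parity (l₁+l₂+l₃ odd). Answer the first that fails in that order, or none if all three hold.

parity

Σmᵢ = 0  ✓
l₃∈[|l₁−l₂|,l₁+l₂]=[2,4], have l₃=3  ✓
Σlᵢ = 7 ⇒ odd  ✗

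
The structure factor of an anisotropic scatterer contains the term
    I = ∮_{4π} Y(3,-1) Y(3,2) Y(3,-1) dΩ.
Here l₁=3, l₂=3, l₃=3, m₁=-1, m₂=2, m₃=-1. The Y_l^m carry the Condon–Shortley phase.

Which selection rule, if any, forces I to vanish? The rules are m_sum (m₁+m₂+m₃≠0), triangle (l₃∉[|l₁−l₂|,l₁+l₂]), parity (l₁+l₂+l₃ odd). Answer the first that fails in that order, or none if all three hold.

m₁+m₂+m₃ = -1 + 2 − 1 = 0  ✓
triangle: |3−3|=0 ≤ l₃=3 ≤ 3+3=6  ✓
parity: l₁+l₂+l₃ = 9 is odd  ✗

parity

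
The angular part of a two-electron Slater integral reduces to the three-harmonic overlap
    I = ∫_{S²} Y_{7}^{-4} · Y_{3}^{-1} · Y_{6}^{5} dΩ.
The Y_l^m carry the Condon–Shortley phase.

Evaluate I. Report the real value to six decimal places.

Checks pass: Σm=0; 16 even; l₃=6∈[4,10].
(2·7+1)(2·3+1)(2·6+1) = 1365
Δ: 4! 10! 2! / 17! → 1/2042040
sum: t=1:−1/207360 t=2:+1/57600 t=3:−1/207360 = 1/129600
3j²(7 3 6; 0 0 0) = Δ·Π!·Σ² = 168/12155  (sign +1)
sum: t=1:−1/21772800 t=2:+1/2903040 = 13/43545600
3j²(7 3 6; -4 -1 5) = Δ·Π!·Σ² = 143/7140  (sign -1)
combine: 4πI² = 1365·168/12155·143/7140 = 546/1445
take √, sign -1: I = -0.17340334

-0.173403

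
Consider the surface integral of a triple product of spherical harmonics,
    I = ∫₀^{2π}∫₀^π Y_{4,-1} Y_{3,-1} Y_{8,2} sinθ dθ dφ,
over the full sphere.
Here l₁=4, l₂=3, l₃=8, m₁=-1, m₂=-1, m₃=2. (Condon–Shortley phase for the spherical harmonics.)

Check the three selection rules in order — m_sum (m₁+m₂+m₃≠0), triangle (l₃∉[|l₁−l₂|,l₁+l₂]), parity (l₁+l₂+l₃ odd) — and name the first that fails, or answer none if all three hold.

m₁+m₂+m₃ = -1 − 1 + 2 = 0  ✓
triangle: |4−3|=1 ≤ l₃=8 ≤ 4+3=7  ✗
parity: l₁+l₂+l₃ = 15 is odd

triangle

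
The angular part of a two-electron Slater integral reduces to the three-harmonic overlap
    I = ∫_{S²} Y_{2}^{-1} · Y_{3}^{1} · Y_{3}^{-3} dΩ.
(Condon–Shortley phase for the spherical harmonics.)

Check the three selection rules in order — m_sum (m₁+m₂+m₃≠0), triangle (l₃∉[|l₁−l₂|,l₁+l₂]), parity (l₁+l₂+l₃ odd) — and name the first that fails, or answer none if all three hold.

Σmᵢ = -3  ✗
l₃∈[|l₁−l₂|,l₁+l₂]=[1,5], have l₃=3
Σlᵢ = 8 ⇒ even

m_sum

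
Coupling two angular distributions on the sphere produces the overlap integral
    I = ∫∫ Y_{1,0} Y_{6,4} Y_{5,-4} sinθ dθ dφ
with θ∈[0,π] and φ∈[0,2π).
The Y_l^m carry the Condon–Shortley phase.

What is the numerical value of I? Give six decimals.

Checks pass: Σm=0; 12 even; l₃=5∈[5,7].
(2·1+1)(2·6+1)(2·5+1) = 429
Δ: 2! 0! 10! / 13! → 1/858
sum: t=1:−1/14400 = -1/14400
3j²(1 6 5; 0 0 0) = Δ·Π!·Σ² = 6/143  (sign +1)
sum: t=1:−1/362880 = -1/362880
3j²(1 6 5; 0 4 -4) = Δ·Π!·Σ² = 10/429  (sign +1)
combine: 4πI² = 429·6/143·10/429 = 60/143
take √, sign +1: I = 0.18272698

0.182727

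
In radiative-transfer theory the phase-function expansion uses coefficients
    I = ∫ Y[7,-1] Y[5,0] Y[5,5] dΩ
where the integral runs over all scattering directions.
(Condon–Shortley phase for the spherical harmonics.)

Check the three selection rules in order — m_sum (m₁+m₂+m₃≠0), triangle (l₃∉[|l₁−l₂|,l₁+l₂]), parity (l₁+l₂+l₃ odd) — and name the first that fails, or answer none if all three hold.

m_sum

azimuthal sum: -1 + 0 + 5 = 4  ✗
2 ≤ 5 ≤ 12 (triangle on l)
L = 7 + 5 + 5 = 17 (odd)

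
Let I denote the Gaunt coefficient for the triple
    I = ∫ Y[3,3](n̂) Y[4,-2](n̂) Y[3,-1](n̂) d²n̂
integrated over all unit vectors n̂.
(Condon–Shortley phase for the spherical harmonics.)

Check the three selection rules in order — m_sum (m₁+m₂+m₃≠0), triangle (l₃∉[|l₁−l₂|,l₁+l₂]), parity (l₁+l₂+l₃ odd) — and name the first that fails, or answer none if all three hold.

Σmᵢ = 0  ✓
l₃∈[|l₁−l₂|,l₁+l₂]=[1,7], have l₃=3  ✓
Σlᵢ = 10 ⇒ even  ✓

none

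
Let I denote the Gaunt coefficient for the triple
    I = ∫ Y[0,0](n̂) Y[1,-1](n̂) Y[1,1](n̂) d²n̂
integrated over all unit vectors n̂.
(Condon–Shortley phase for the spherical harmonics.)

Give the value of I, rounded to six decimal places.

-0.282095

Checks pass: Σm=0; 2 even; l₃=1∈[1,1].
(2·0+1)(2·1+1)(2·1+1) = 9
Δ: 0! 0! 2! / 3! → 1/3
sum: t=0:+1/1 = 1/1
3j²(0 1 1; 0 0 0) = Δ·Π!·Σ² = 1/3  (sign -1)
sum: t=0:+1/2 = 1/2
3j²(0 1 1; 0 -1 1) = Δ·Π!·Σ² = 1/3  (sign +1)
combine: 4πI² = 9·1/3·1/3 = 1/1
take √, sign -1: I = -0.28209479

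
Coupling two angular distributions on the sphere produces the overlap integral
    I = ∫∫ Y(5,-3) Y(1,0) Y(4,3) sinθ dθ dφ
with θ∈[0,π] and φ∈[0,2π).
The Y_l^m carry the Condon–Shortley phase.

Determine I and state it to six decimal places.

Checks pass: Σm=0; 10 even; l₃=4∈[4,6].
(2·5+1)(2·1+1)(2·4+1) = 297
Δ: 2! 8! 0! / 11! → 1/495
sum: t=1:−1/576 = -1/576
3j²(5 1 4; 0 0 0) = Δ·Π!·Σ² = 5/99  (sign -1)
sum: t=1:−1/5040 = -1/5040
3j²(5 1 4; -3 0 3) = Δ·Π!·Σ² = 16/495  (sign +1)
combine: 4πI² = 297·5/99·16/495 = 16/33
take √, sign -1: I = -0.19642560

-0.196426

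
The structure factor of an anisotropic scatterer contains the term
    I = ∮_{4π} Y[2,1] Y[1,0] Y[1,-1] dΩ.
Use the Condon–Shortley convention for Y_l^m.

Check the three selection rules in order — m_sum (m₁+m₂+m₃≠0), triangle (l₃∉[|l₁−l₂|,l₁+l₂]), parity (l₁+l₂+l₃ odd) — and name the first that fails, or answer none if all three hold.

none

m₁+m₂+m₃ = 1 + 0 − 1 = 0  ✓
triangle: |2−1|=1 ≤ l₃=1 ≤ 2+1=3  ✓
parity: l₁+l₂+l₃ = 4 is even  ✓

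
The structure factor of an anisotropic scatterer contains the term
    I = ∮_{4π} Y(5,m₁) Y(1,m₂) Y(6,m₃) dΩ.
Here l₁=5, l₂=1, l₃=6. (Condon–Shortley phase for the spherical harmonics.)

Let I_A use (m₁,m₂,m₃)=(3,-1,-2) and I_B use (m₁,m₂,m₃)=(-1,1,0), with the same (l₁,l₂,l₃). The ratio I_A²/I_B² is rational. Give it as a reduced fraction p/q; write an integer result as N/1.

2/5

Shared (l₁,l₂,l₃)=(5,1,6): N and (l;000)² cancel in I_A²/I_B².
A: Δ = 0!·10!·2!/13! = 1/858; Racah Σ t=0..0: t=0:+1/161280 = 1/161280; ⇒ 3j(5 1 6; 3 -1 -2)² = 1/143, sgn +1
B: Δ = 0!·10!·2!/13! = 1/858; Racah Σ t=0..0: t=0:+1/34560 = 1/34560; ⇒ 3j(5 1 6; -1 1 0)² = 5/286, sgn +1
I_A²/I_B² = (1/143)/(5/286) = 2/5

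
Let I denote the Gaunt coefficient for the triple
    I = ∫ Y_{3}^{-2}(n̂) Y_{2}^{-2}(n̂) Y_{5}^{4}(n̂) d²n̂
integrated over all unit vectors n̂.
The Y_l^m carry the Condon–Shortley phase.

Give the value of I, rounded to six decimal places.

0.268967

m-sum 0 ✓  L=10 even ✓  1≤5≤5 ✓
Π(2lᵢ+1) = 7×5×11 = 385
triangle coeff Δ(3,2,5) = 1/2310
Σ_t [0,0]: t=0:+1/144 = 1/144
(3j)²=10/231 [(3 2 5; 0 0 0)], sign=-1
Σ_t [0,0]: t=0:+1/2880 = 1/2880
(3j)²=3/55 [(3 2 5; -2 -2 4)], sign=-1
⇒ 4πI² = 10/11
I = (+1)√(10/11/(4π)) = 0.26896683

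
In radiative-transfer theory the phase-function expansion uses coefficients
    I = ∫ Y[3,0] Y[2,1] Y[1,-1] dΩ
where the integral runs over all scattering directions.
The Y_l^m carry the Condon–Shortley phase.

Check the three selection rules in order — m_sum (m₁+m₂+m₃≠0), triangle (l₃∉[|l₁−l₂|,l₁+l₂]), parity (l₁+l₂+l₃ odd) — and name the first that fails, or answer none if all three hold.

m₁+m₂+m₃ = 0 + 1 − 1 = 0  ✓
triangle: |3−2|=1 ≤ l₃=1 ≤ 3+2=5  ✓
parity: l₁+l₂+l₃ = 6 is even  ✓

none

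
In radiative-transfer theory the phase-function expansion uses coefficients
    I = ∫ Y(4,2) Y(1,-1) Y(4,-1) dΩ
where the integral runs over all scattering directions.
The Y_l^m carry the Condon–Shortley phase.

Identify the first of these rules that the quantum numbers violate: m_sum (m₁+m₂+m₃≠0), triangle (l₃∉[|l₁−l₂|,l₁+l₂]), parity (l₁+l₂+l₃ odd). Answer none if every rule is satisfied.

m₁+m₂+m₃ = 2 − 1 − 1 = 0  ✓
triangle: |4−1|=3 ≤ l₃=4 ≤ 4+1=5  ✓
parity: l₁+l₂+l₃ = 9 is odd  ✗

parity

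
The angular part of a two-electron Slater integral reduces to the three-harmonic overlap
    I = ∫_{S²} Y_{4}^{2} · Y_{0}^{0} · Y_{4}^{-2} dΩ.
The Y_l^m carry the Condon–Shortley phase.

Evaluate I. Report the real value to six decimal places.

0.282095

Checks pass: Σm=0; 8 even; l₃=4∈[4,4].
(2·4+1)(2·0+1)(2·4+1) = 81
Δ: 0! 8! 0! / 9! → 1/9
sum: t=0:+1/576 = 1/576
3j²(4 0 4; 0 0 0) = Δ·Π!·Σ² = 1/9  (sign +1)
sum: t=0:+1/1440 = 1/1440
3j²(4 0 4; 2 0 -2) = Δ·Π!·Σ² = 1/9  (sign +1)
combine: 4πI² = 81·1/9·1/9 = 1/1
take √, sign +1: I = 0.28209479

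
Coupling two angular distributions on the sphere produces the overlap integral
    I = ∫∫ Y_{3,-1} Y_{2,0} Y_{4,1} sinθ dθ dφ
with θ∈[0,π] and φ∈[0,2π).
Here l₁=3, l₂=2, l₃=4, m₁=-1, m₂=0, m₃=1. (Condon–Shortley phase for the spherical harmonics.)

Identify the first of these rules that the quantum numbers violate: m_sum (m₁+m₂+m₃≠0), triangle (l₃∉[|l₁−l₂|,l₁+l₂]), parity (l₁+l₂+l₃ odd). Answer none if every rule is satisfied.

parity

azimuthal sum: -1 + 0 + 1 = 0  ✓
1 ≤ 4 ≤ 5 (triangle on l)  ✓
L = 3 + 2 + 4 = 9 (odd)  ✗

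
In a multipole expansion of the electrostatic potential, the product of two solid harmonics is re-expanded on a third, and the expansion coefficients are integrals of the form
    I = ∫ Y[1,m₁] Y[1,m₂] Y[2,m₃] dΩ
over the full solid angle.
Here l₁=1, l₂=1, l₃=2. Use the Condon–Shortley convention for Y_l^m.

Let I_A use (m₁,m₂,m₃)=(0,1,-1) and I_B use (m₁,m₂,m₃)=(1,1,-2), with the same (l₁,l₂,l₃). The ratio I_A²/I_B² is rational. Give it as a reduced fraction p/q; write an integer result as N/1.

l's match ⇒ only the (l;m) 3-j factors differ between A and B.
A: triangle coeff Δ(1,1,2) = 1/30; Σ_t [0,0]: t=0:+1/2 = 1/2; (3j)²=1/10 [(1 1 2; 0 1 -1)], sign=-1
B: triangle coeff Δ(1,1,2) = 1/30; Σ_t [0,0]: t=0:+1/4 = 1/4; (3j)²=1/5 [(1 1 2; 1 1 -2)], sign=+1
I_A²/I_B² = (1/10)/(1/5) = 1/2

1/2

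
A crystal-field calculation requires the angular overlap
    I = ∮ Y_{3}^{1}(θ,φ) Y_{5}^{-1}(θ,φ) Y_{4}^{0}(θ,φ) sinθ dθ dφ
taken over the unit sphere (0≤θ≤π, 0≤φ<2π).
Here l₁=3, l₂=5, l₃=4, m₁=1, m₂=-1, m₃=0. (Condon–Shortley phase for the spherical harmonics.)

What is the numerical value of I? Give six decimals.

Checks pass: Σm=0; 12 even; l₃=4∈[2,8].
(2·3+1)(2·5+1)(2·4+1) = 693
Δ: 4! 2! 6! / 13! → 1/180180
sum: t=1:−1/576 t=2:+1/144 t=3:−1/576 = 1/288
3j²(3 5 4; 0 0 0) = Δ·Π!·Σ² = 20/1001  (sign +1)
sum: t=0:+1/2304 t=1:−1/216 t=2:+1/384 = -11/6912
3j²(3 5 4; 1 -1 0) = Δ·Π!·Σ² = 11/1638  (sign -1)
combine: 4πI² = 693·20/1001·11/1638 = 110/1183
take √, sign -1: I = -0.08601992

-0.086020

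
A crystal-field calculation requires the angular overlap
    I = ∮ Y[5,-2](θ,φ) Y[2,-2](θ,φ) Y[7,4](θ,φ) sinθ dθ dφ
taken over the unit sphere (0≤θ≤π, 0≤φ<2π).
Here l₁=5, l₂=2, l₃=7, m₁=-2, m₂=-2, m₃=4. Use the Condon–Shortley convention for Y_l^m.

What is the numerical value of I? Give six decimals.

Checks pass: Σm=0; 14 even; l₃=7∈[3,7].
(2·5+1)(2·2+1)(2·7+1) = 825
Δ: 0! 10! 4! / 15! → 1/15015
sum: t=0:+1/57600 = 1/57600
3j²(5 2 7; 0 0 0) = Δ·Π!·Σ² = 21/715  (sign -1)
sum: t=0:+1/725760 = 1/725760
3j²(5 2 7; -2 -2 4) = Δ·Π!·Σ² = 2/91  (sign -1)
combine: 4πI² = 825·21/715·2/91 = 90/169
take √, sign +1: I = 0.20586047

0.205860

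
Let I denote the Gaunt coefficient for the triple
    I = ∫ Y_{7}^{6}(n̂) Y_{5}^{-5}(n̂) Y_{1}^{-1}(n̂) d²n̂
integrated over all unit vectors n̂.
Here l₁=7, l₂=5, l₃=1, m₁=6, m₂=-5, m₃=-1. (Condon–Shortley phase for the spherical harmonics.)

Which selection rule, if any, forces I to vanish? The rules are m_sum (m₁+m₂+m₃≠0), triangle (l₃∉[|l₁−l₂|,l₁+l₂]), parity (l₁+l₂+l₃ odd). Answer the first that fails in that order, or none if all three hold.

triangle

azimuthal sum: 6 − 5 − 1 = 0  ✓
2 ≤ 1 ≤ 12 (triangle on l)  ✗
L = 7 + 5 + 1 = 13 (odd)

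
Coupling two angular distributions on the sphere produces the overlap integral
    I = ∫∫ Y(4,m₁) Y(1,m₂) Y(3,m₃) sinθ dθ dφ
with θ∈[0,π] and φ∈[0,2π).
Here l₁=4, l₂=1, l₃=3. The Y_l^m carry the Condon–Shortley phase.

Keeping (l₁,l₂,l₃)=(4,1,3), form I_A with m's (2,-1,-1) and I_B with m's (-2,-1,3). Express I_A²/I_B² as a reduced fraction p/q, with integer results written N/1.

15/1

l's match ⇒ only the (l;m) 3-j factors differ between A and B.
A: triangle coeff Δ(4,1,3) = 1/252; Σ_t [0,0]: t=0:+1/96 = 1/96; (3j)²=5/84 [(4 1 3; 2 -1 -1)], sign=+1
B: triangle coeff Δ(4,1,3) = 1/252; Σ_t [0,0]: t=0:+1/1440 = 1/1440; (3j)²=1/252 [(4 1 3; -2 -1 3)], sign=+1
I_A²/I_B² = (5/84)/(1/252) = 15/1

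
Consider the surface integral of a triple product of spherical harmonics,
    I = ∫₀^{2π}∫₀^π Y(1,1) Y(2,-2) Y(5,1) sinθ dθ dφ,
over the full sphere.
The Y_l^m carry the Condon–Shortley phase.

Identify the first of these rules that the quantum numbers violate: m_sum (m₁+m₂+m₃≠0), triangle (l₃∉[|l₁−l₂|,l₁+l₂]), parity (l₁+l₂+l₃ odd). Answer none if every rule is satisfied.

triangle

azimuthal sum: 1 − 2 + 1 = 0  ✓
1 ≤ 5 ≤ 3 (triangle on l)  ✗
L = 1 + 2 + 5 = 8 (even)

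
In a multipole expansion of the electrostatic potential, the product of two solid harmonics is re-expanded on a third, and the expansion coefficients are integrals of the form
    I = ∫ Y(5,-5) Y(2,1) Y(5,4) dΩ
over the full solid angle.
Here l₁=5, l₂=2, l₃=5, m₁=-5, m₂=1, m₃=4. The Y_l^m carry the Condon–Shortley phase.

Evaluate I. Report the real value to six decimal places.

-0.187924

Checks pass: Σm=0; 12 even; l₃=5∈[3,7].
(2·5+1)(2·2+1)(2·5+1) = 605
Δ: 2! 8! 2! / 13! → 1/38610
sum: t=0:+1/2880 t=1:−1/576 t=2:+1/2880 = -1/960
3j²(5 2 5; 0 0 0) = Δ·Π!·Σ² = 10/429  (sign +1)
sum: t=2:+1/80640 = 1/80640
3j²(5 2 5; -5 1 4) = Δ·Π!·Σ² = 9/286  (sign -1)
combine: 4πI² = 605·10/429·9/286 = 75/169
take √, sign -1: I = -0.18792404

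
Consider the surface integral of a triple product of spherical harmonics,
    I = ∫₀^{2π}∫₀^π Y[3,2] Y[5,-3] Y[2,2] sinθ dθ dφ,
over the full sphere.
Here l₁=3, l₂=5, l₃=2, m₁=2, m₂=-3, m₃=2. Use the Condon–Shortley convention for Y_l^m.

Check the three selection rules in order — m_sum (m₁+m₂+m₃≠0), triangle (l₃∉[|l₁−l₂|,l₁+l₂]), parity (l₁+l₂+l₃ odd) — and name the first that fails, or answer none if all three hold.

m_sum

m₁+m₂+m₃ = 2 − 3 + 2 = 1  ✗
triangle: |3−5|=2 ≤ l₃=2 ≤ 3+5=8
parity: l₁+l₂+l₃ = 10 is even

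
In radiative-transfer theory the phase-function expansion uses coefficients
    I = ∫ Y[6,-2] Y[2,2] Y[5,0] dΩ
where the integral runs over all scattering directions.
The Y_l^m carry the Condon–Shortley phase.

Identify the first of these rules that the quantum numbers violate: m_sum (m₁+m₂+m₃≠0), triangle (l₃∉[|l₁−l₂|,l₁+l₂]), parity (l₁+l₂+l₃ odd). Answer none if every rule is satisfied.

parity

Σmᵢ = 0  ✓
l₃∈[|l₁−l₂|,l₁+l₂]=[4,8], have l₃=5  ✓
Σlᵢ = 13 ⇒ odd  ✗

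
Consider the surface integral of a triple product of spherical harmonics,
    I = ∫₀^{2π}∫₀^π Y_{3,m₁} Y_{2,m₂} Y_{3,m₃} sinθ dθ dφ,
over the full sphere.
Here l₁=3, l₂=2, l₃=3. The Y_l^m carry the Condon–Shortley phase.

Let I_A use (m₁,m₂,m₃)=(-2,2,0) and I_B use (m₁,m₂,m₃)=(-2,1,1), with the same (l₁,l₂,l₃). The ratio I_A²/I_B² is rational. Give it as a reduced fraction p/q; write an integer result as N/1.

Same 3,2,3: normalisation and zero-m 3j drop out of the ratio.
A: Δ: 2! 4! 2! / 9! → 1/3780; sum: t=2:+1/24 = 1/24; 3j²(3 2 3; -2 2 0) = Δ·Π!·Σ² = 1/21  (sign -1)
B: Δ: 2! 4! 2! / 9! → 1/3780; sum: t=1:−1/48 t=2:+1/12 = 1/16; 3j²(3 2 3; -2 1 1) = Δ·Π!·Σ² = 1/28  (sign +1)
I_A²/I_B² = (1/21)/(1/28) = 4/3

4/3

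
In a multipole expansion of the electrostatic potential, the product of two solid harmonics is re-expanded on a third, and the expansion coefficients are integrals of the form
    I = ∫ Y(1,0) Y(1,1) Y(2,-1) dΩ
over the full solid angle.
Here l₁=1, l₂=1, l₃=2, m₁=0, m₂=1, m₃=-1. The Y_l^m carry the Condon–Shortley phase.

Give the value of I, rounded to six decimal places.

-0.218510

m-sum 0 ✓  L=4 even ✓  0≤2≤2 ✓
Π(2lᵢ+1) = 3×3×5 = 45
triangle coeff Δ(1,1,2) = 1/30
Σ_t [0,0]: t=0:+1/1 = 1/1
(3j)²=2/15 [(1 1 2; 0 0 0)], sign=+1
Σ_t [0,0]: t=0:+1/2 = 1/2
(3j)²=1/10 [(1 1 2; 0 1 -1)], sign=-1
⇒ 4πI² = 3/5
I = (-1)√(3/5/(4π)) = -0.21850969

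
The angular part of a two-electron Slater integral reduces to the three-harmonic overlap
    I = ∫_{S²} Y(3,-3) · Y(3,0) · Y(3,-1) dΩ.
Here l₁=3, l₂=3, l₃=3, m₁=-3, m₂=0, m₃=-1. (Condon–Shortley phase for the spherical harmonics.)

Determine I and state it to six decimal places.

-3 + 0 − 1 = -4 ≠ 0: azimuthal integral kills it; I = 0

0.000000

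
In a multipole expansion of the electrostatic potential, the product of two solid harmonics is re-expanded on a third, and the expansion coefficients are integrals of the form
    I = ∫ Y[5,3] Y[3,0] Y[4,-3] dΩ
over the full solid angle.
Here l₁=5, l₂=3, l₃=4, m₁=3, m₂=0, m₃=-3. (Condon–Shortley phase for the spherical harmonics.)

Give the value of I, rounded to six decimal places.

Checks pass: Σm=0; 12 even; l₃=4∈[2,8].
(2·5+1)(2·3+1)(2·4+1) = 693
Δ: 4! 6! 2! / 13! → 1/180180
sum: t=1:−1/576 t=2:+1/144 t=3:−1/576 = 1/288
3j²(5 3 4; 0 0 0) = Δ·Π!·Σ² = 20/1001  (sign +1)
sum: t=1:−1/1440 t=2:+1/2880 = -1/2880
3j²(5 3 4; 3 0 -3) = Δ·Π!·Σ² = 7/715  (sign +1)
combine: 4πI² = 693·20/1001·7/715 = 252/1859
take √, sign +1: I = 0.10386175

0.103862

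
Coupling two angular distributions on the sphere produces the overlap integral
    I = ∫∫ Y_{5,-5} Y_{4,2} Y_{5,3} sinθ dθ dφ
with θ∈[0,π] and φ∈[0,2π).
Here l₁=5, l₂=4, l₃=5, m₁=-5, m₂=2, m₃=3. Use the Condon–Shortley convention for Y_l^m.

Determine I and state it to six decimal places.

-0.184127

m-sum 0 ✓  L=14 even ✓  1≤5≤9 ✓
Π(2lᵢ+1) = 11×9×11 = 1089
triangle coeff Δ(5,4,5) = 1/3153150
Σ_t [0,4]: t=0:+1/69120 t=1:−1/1728 t=2:+1/576 t=3:−1/1728 t=4:+1/69120 = 7/11520
(3j)²=2/143 [(5 4 5; 0 0 0)], sign=-1
Σ_t [4,4]: t=4:+1/69120 = 1/69120
(3j)²=4/143 [(5 4 5; -5 2 3)], sign=+1
⇒ 4πI² = 72/169
I = (-1)√(72/169/(4π)) = -0.18412721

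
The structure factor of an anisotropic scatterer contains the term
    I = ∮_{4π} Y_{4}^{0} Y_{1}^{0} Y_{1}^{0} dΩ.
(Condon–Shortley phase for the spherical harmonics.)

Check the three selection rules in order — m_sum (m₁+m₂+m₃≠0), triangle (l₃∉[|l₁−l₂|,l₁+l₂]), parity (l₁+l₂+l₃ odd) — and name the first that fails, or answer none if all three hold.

triangle

azimuthal sum: 0 + 0 + 0 = 0  ✓
3 ≤ 1 ≤ 5 (triangle on l)  ✗
L = 4 + 1 + 1 = 6 (even)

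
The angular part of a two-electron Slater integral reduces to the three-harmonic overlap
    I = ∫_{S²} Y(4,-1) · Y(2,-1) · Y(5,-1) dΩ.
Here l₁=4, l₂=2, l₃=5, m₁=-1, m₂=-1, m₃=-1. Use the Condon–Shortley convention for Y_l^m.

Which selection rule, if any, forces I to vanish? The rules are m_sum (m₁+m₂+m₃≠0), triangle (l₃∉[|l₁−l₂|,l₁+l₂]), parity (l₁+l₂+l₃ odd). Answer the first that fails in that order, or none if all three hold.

Σmᵢ = -3  ✗
l₃∈[|l₁−l₂|,l₁+l₂]=[2,6], have l₃=5
Σlᵢ = 11 ⇒ odd

m_sum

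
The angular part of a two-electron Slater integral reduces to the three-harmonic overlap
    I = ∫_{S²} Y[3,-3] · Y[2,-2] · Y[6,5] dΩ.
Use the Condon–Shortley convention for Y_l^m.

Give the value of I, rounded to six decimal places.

0.000000

triangle: need 1≤l₃≤5, have 6; I=0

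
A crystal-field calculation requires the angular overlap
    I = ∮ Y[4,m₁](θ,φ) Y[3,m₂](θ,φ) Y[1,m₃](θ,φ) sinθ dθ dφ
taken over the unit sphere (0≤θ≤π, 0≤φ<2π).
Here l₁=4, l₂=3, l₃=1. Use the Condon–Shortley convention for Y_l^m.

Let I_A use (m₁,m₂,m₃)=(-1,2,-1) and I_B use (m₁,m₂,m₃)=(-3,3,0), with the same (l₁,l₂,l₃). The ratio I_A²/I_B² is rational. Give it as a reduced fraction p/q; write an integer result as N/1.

3/7

Same 4,3,1: normalisation and zero-m 3j drop out of the ratio.
A: Δ: 6! 2! 0! / 9! → 1/252; sum: t=5:−1/240 = -1/240; 3j²(4 3 1; -1 2 -1) = Δ·Π!·Σ² = 1/84  (sign -1)
B: Δ: 6! 2! 0! / 9! → 1/252; sum: t=6:+1/720 = 1/720; 3j²(4 3 1; -3 3 0) = Δ·Π!·Σ² = 1/36  (sign -1)
I_A²/I_B² = (1/84)/(1/36) = 3/7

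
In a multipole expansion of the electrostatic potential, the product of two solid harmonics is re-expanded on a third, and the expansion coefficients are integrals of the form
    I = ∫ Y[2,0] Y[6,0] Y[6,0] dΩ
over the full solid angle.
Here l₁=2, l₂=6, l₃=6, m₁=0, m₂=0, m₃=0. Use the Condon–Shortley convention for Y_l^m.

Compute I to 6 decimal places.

0.160563

Rules hold: Σm=0, L=14 even, 4≤6≤8.
N = 5·13·13 = 845
Δ = 2!·2!·10!/15! = 1/90090
Racah Σ t=0..2: t=0:+1/69120 t=1:−1/14400 t=2:+1/69120 = -7/172800
⇒ 3j(2 6 6; 0 0 0)² = 14/715, sgn -1
(m-triple is (0,0,0) — same symbol as above.)
4πI² = N·(3j₀)²·(3jₘ)² = 196/605
I = +1·√(0.323967/4π) = 0.16056298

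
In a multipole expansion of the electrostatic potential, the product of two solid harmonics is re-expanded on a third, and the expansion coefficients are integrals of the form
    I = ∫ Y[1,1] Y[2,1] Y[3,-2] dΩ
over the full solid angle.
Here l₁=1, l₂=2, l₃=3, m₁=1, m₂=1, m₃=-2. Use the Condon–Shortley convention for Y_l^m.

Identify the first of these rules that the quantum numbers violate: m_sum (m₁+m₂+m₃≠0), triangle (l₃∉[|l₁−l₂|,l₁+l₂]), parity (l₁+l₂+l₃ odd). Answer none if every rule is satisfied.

none

azimuthal sum: 1 + 1 − 2 = 0  ✓
1 ≤ 3 ≤ 3 (triangle on l)  ✓
L = 1 + 2 + 3 = 6 (even)  ✓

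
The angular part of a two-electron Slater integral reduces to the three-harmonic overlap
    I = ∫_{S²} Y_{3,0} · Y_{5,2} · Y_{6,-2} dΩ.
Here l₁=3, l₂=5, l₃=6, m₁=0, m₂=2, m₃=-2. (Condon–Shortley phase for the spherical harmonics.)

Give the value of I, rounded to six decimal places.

0.058844

Checks pass: Σm=0; 14 even; l₃=6∈[2,8].
(2·3+1)(2·5+1)(2·6+1) = 1001
Δ: 2! 4! 8! / 15! → 1/675675
sum: t=0:+1/8640 t=1:−1/2304 t=2:+1/8640 = -7/34560
3j²(3 5 6; 0 0 0) = Δ·Π!·Σ² = 7/429  (sign -1)
sum: t=0:+1/60480 t=1:−1/5760 t=2:+1/8640 = -1/24192
3j²(3 5 6; 0 2 -2) = Δ·Π!·Σ² = 8/3003  (sign -1)
combine: 4πI² = 1001·7/429·8/3003 = 56/1287
take √, sign +1: I = 0.05884368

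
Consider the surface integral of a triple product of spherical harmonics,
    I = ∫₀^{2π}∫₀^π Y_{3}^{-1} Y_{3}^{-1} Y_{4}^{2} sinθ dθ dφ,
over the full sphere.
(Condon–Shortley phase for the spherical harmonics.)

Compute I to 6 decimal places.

m-sum 0 ✓  L=10 even ✓  0≤4≤6 ✓
Π(2lᵢ+1) = 7×7×9 = 441
triangle coeff Δ(3,3,4) = 1/34650
Σ_t [0,2]: t=0:+1/72 t=1:−1/16 t=2:+1/72 = -5/144
(3j)²=2/77 [(3 3 4; 0 0 0)], sign=-1
Σ_t [0,2]: t=0:+1/192 t=1:−1/36 t=2:+1/192 = -5/288
(3j)²=20/693 [(3 3 4; -1 -1 2)], sign=-1
⇒ 4πI² = 40/121
I = (+1)√(40/121/(4π)) = 0.16219310

0.162193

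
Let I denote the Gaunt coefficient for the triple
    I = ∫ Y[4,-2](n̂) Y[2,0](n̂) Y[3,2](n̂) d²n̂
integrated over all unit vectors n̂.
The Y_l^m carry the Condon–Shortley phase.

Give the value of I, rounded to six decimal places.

0.000000

l₁+l₂+l₃=9 is odd: 3j(l;000)=0 ⇒ I=0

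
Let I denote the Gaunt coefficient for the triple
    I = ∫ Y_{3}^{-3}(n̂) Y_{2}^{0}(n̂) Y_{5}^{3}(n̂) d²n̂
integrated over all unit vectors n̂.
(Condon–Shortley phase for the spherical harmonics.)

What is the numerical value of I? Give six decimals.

-0.126792

Rules hold: Σm=0, L=10 even, 1≤5≤5.
N = 7·5·11 = 385
Δ = 0!·6!·4!/11! = 1/2310
Racah Σ t=0..0: t=0:+1/144 = 1/144
⇒ 3j(3 2 5; 0 0 0)² = 10/231, sgn -1
Racah Σ t=0..0: t=0:+1/2880 = 1/2880
⇒ 3j(3 2 5; -3 0 3)² = 2/165, sgn +1
4πI² = N·(3j₀)²·(3jₘ)² = 20/99
I = -1·√(0.20202/4π) = -0.12679218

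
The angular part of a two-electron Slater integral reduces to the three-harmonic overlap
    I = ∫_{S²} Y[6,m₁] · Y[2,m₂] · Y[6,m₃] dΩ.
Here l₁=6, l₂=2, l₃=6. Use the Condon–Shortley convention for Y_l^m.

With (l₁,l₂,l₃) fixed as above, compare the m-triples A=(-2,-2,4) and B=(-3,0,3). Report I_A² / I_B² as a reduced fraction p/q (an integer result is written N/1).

36/5

l's match ⇒ only the (l;m) 3-j factors differ between A and B.
A: triangle coeff Δ(6,2,6) = 1/90090; Σ_t [0,0]: t=0:+1/322560 = 1/322560; (3j)²=18/1001 [(6 2 6; -2 -2 4)], sign=+1
B: triangle coeff Δ(6,2,6) = 1/90090; Σ_t [0,2]: t=0:+1/1451520 t=1:−1/80640 t=2:+1/120960 = -1/290304; (3j)²=5/2002 [(6 2 6; -3 0 3)], sign=+1
I_A²/I_B² = (18/1001)/(5/2002) = 36/5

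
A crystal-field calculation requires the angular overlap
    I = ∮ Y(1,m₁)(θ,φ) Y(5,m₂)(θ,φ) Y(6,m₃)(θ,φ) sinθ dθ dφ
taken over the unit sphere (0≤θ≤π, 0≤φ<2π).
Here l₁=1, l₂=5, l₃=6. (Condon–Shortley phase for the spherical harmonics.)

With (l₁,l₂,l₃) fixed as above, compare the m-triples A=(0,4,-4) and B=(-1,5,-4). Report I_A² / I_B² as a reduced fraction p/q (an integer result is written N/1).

l's match ⇒ only the (l;m) 3-j factors differ between A and B.
A: triangle coeff Δ(1,5,6) = 1/858; Σ_t [0,0]: t=0:+1/362880 = 1/362880; (3j)²=10/429 [(1 5 6; 0 4 -4)], sign=+1
B: triangle coeff Δ(1,5,6) = 1/858; Σ_t [0,0]: t=0:+1/7257600 = 1/7257600; (3j)²=1/858 [(1 5 6; -1 5 -4)], sign=+1
I_A²/I_B² = (10/429)/(1/858) = 20/1

20/1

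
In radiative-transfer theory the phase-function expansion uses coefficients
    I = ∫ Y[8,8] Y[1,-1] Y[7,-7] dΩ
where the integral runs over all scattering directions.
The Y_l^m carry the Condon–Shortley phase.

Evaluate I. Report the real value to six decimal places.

0.335179

m-sum 0 ✓  L=16 even ✓  7≤7≤9 ✓
Π(2lᵢ+1) = 17×3×15 = 765
triangle coeff Δ(8,1,7) = 1/2040
Σ_t [1,1]: t=1:−1/25401600 = -1/25401600
(3j)²=8/255 [(8 1 7; 0 0 0)], sign=+1
Σ_t [0,0]: t=0:+1/174356582400 = 1/174356582400
(3j)²=1/17 [(8 1 7; 8 -1 -7)], sign=+1
⇒ 4πI² = 24/17
I = (+1)√(24/17/(4π)) = 0.33517856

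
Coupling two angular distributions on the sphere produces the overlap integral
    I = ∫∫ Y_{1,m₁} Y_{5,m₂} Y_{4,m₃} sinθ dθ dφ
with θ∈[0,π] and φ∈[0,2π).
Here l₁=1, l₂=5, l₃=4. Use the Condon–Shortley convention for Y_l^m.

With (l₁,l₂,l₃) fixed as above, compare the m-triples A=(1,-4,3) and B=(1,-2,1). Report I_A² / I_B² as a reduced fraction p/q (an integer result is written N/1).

12/7

Shared (l₁,l₂,l₃)=(1,5,4): N and (l;000)² cancel in I_A²/I_B².
A: Δ = 2!·0!·8!/11! = 1/495; Racah Σ t=0..0: t=0:+1/10080 = 1/10080; ⇒ 3j(1 5 4; 1 -4 3)² = 4/55, sgn -1
B: Δ = 2!·0!·8!/11! = 1/495; Racah Σ t=0..0: t=0:+1/1440 = 1/1440; ⇒ 3j(1 5 4; 1 -2 1)² = 7/165, sgn -1
I_A²/I_B² = (4/55)/(7/165) = 12/7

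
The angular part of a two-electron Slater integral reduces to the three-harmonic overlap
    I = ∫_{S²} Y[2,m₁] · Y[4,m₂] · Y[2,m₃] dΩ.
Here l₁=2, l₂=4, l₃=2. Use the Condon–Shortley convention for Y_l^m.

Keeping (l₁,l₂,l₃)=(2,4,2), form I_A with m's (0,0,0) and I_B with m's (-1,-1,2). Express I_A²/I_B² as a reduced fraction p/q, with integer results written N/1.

36/5

Same 2,4,2: normalisation and zero-m 3j drop out of the ratio.
A: Δ: 4! 0! 4! / 9! → 1/630; sum: t=2:+1/16 = 1/16; 3j²(2 4 2; 0 0 0) = Δ·Π!·Σ² = 2/35  (sign +1)
B: Δ: 4! 0! 4! / 9! → 1/630; sum: t=3:−1/144 = -1/144; 3j²(2 4 2; -1 -1 2) = Δ·Π!·Σ² = 1/126  (sign -1)
I_A²/I_B² = (2/35)/(1/126) = 36/5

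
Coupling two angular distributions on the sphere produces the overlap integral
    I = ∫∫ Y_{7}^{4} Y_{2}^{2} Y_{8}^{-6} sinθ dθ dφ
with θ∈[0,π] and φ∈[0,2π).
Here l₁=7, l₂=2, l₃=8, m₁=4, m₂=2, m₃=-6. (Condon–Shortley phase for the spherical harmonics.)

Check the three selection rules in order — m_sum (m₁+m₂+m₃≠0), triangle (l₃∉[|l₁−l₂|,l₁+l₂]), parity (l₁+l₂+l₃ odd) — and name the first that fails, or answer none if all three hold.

m₁+m₂+m₃ = 4 + 2 − 6 = 0  ✓
triangle: |7−2|=5 ≤ l₃=8 ≤ 7+2=9  ✓
parity: l₁+l₂+l₃ = 17 is odd  ✗

parity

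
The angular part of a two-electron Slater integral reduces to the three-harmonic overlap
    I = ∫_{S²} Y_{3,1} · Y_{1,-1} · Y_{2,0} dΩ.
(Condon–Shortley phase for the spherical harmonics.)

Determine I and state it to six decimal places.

-0.202301

Rules hold: Σm=0, L=6 even, 2≤2≤4.
N = 7·3·5 = 105
Δ = 2!·4!·0!/7! = 1/105
Racah Σ t=1..1: t=1:−1/4 = -1/4
⇒ 3j(3 1 2; 0 0 0)² = 3/35, sgn -1
Racah Σ t=0..0: t=0:+1/8 = 1/8
⇒ 3j(3 1 2; 1 -1 0)² = 2/35, sgn +1
4πI² = N·(3j₀)²·(3jₘ)² = 18/35
I = -1·√(0.514286/4π) = -0.20230066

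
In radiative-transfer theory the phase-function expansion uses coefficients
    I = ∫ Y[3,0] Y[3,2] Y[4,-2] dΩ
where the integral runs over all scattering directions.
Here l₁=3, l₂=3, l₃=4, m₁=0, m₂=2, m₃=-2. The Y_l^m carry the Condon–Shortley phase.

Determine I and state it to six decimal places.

-0.044418

Rules hold: Σm=0, L=10 even, 0≤4≤6.
N = 7·7·9 = 441
Δ = 2!·4!·4!/11! = 1/34650
Racah Σ t=0..2: t=0:+1/72 t=1:−1/16 t=2:+1/72 = -5/144
⇒ 3j(3 3 4; 0 0 0)² = 2/77, sgn -1
Racah Σ t=1..2: t=1:−1/96 t=2:+1/72 = 1/288
⇒ 3j(3 3 4; 0 2 -2)² = 1/462, sgn +1
4πI² = N·(3j₀)²·(3jₘ)² = 3/121
I = -1·√(0.0247934/4π) = -0.04441841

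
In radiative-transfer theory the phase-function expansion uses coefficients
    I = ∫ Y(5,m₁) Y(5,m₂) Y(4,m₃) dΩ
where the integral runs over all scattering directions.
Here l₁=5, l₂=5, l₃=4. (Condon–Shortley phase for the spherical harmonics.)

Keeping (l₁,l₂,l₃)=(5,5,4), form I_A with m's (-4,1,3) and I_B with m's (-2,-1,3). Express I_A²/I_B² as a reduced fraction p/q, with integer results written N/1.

12/1

Shared (l₁,l₂,l₃)=(5,5,4): N and (l;000)² cancel in I_A²/I_B².
A: Δ = 6!·4!·4!/15! = 1/3153150; Racah Σ t=5..6: t=5:−1/17280 t=6:+1/103680 = -1/20736; ⇒ 3j(5 5 4; -4 1 3)² = 10/429, sgn +1
B: Δ = 6!·4!·4!/15! = 1/3153150; Racah Σ t=3..4: t=3:−1/5184 t=4:+1/6912 = -1/20736; ⇒ 3j(5 5 4; -2 -1 3)² = 5/2574, sgn +1
I_A²/I_B² = (10/429)/(5/2574) = 12/1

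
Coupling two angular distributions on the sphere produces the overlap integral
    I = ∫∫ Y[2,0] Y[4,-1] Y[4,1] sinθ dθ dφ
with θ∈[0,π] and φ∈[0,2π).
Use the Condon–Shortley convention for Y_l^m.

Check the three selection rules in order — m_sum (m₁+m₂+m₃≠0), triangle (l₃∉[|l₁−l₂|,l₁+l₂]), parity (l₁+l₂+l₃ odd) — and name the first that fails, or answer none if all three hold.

azimuthal sum: 0 − 1 + 1 = 0  ✓
2 ≤ 4 ≤ 6 (triangle on l)  ✓
L = 2 + 4 + 4 = 10 (even)  ✓

none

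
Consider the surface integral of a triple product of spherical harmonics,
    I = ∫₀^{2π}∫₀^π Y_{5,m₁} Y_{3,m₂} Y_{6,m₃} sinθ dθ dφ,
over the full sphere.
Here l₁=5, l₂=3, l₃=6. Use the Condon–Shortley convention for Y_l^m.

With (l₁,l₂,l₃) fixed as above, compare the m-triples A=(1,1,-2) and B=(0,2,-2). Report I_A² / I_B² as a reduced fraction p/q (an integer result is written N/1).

l's match ⇒ only the (l;m) 3-j factors differ between A and B.
A: triangle coeff Δ(5,3,6) = 1/675675; Σ_t [0,2]: t=0:+1/27648 t=1:−1/4320 t=2:+1/11520 = -1/9216; (3j)²=2/143 [(5 3 6; 1 1 -2)], sign=-1
B: triangle coeff Δ(5,3,6) = 1/675675; Σ_t [1,2]: t=1:−1/13824 t=2:+1/8640 = 1/23040; (3j)²=2/429 [(5 3 6; 0 2 -2)], sign=+1
I_A²/I_B² = (2/143)/(2/429) = 3/1

3/1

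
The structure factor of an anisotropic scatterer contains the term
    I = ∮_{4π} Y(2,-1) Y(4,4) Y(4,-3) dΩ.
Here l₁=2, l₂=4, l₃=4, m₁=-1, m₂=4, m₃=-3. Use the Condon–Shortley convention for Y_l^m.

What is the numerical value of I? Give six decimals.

0.198645

m-sum 0 ✓  L=10 even ✓  2≤4≤6 ✓
Π(2lᵢ+1) = 5×9×9 = 405
triangle coeff Δ(2,4,4) = 1/13860
Σ_t [0,2]: t=0:+1/192 t=1:−1/36 t=2:+1/192 = -5/288
(3j)²=20/693 [(2 4 4; 0 0 0)], sign=-1
Σ_t [2,2]: t=2:+1/1440 = 1/1440
(3j)²=7/165 [(2 4 4; -1 4 -3)], sign=-1
⇒ 4πI² = 60/121
I = (+1)√(60/121/(4π)) = 0.19864517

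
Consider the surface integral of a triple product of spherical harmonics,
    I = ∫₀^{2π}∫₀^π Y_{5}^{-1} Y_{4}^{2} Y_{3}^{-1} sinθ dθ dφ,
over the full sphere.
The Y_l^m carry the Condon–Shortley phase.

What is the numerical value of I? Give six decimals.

m-sum 0 ✓  L=12 even ✓  1≤3≤9 ✓
Π(2lᵢ+1) = 11×9×7 = 693
triangle coeff Δ(5,4,3) = 1/180180
Σ_t [2,4]: t=2:+1/576 t=3:−1/144 t=4:+1/576 = -1/288
(3j)²=20/1001 [(5 4 3; 0 0 0)], sign=+1
Σ_t [4,6]: t=4:+1/384 t=5:−1/720 t=6:+1/34560 = 43/34560
(3j)²=1849/180180 [(5 4 3; -1 2 -1)], sign=+1
⇒ 4πI² = 1849/13013
I = (+1)√(1849/13013/(4π)) = 0.10633465

0.106335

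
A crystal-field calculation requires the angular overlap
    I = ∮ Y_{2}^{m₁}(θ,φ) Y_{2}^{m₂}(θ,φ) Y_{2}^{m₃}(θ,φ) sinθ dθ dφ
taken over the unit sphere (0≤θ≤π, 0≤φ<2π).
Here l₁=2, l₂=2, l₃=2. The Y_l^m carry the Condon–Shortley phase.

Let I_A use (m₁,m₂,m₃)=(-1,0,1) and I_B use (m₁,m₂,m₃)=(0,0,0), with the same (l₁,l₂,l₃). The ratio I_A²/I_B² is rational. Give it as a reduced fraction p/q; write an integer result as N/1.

1/4

Shared (l₁,l₂,l₃)=(2,2,2): N and (l;000)² cancel in I_A²/I_B².
A: Δ = 2!·2!·2!/7! = 1/630; Racah Σ t=1..2: t=1:−1/2 t=2:+1/4 = -1/4; ⇒ 3j(2 2 2; -1 0 1)² = 1/70, sgn +1
B: Δ = 2!·2!·2!/7! = 1/630; Racah Σ t=0..2: t=0:+1/8 t=1:−1/1 t=2:+1/8 = -3/4; ⇒ 3j(2 2 2; 0 0 0)² = 2/35, sgn -1
I_A²/I_B² = (1/70)/(2/35) = 1/4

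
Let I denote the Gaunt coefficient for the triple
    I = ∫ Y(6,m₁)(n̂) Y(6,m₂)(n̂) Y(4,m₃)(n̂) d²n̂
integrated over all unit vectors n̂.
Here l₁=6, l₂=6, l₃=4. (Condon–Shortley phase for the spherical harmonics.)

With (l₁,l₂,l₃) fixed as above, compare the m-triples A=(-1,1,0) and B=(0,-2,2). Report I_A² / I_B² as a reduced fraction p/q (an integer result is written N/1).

2048/2541

Shared (l₁,l₂,l₃)=(6,6,4): N and (l;000)² cancel in I_A²/I_B².
A: Δ = 8!·4!·4!/17! = 1/15315300; Racah Σ t=3..7: t=3:−1/414720 t=4:+1/20736 t=5:−1/11520 t=6:+1/51840 t=7:−1/2903040 = -1/45360; ⇒ 3j(6 6 4; -1 1 0)² = 1024/153153, sgn -1
B: Δ = 8!·4!·4!/17! = 1/15315300; Racah Σ t=2..4: t=2:+1/138240 t=3:−1/25920 t=4:+1/55296 = -11/829440; ⇒ 3j(6 6 4; 0 -2 2)² = 11/1326, sgn -1
I_A²/I_B² = (1024/153153)/(11/1326) = 2048/2541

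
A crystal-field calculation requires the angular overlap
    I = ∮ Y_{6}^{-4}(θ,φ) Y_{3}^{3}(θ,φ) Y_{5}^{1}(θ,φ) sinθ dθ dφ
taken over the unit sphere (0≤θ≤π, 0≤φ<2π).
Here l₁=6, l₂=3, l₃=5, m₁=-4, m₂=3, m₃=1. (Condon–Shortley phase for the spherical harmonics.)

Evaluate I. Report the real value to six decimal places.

m-sum 0 ✓  L=14 even ✓  3≤5≤9 ✓
Π(2lᵢ+1) = 13×7×11 = 1001
triangle coeff Δ(6,3,5) = 1/675675
Σ_t [1,3]: t=1:−1/8640 t=2:+1/2304 t=3:−1/8640 = 7/34560
(3j)²=7/429 [(6 3 5; 0 0 0)], sign=-1
Σ_t [4,4]: t=4:+1/69120 = 1/69120
(3j)²=4/143 [(6 3 5; -4 3 1)], sign=+1
⇒ 4πI² = 196/429
I = (-1)√(196/429/(4π)) = -0.19067531

-0.190675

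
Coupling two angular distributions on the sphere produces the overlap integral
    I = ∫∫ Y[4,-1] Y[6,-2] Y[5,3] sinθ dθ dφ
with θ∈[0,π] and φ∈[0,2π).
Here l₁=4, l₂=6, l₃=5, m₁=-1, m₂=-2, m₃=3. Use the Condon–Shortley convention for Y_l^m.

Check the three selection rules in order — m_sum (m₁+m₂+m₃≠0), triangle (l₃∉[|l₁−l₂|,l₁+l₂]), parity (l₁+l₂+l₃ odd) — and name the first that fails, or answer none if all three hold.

azimuthal sum: -1 − 2 + 3 = 0  ✓
2 ≤ 5 ≤ 10 (triangle on l)  ✓
L = 4 + 6 + 5 = 15 (odd)  ✗

parity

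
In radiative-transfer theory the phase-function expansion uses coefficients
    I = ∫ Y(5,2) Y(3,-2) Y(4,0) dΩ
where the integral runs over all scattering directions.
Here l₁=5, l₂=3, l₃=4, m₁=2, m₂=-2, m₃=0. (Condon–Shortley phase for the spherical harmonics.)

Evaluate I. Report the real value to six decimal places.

-0.065427

Rules hold: Σm=0, L=12 even, 2≤4≤8.
N = 11·7·9 = 693
Δ = 4!·6!·2!/13! = 1/180180
Racah Σ t=1..3: t=1:−1/576 t=2:+1/144 t=3:−1/576 = 1/288
⇒ 3j(5 3 4; 0 0 0)² = 20/1001, sgn +1
Racah Σ t=0..1: t=0:+1/864 t=1:−1/576 = -1/1728
⇒ 3j(5 3 4; 2 -2 0)² = 5/1287, sgn -1
4πI² = N·(3j₀)²·(3jₘ)² = 100/1859
I = -1·√(0.0537924/4π) = -0.06542675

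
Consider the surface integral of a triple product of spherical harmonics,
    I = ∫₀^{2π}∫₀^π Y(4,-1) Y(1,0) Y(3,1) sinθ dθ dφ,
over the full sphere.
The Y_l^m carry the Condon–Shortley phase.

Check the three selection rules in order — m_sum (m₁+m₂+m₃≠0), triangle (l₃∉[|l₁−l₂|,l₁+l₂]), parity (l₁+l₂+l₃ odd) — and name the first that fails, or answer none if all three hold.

none

Σmᵢ = 0  ✓
l₃∈[|l₁−l₂|,l₁+l₂]=[3,5], have l₃=3  ✓
Σlᵢ = 8 ⇒ even  ✓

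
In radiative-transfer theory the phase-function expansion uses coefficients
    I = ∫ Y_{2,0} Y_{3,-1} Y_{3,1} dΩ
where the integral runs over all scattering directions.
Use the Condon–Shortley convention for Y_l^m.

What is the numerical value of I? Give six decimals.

Checks pass: Σm=0; 8 even; l₃=3∈[1,5].
(2·2+1)(2·3+1)(2·3+1) = 245
Δ: 2! 2! 4! / 9! → 1/3780
sum: t=0:+1/24 t=1:−1/4 t=2:+1/24 = -1/6
3j²(2 3 3; 0 0 0) = Δ·Π!·Σ² = 4/105  (sign +1)
sum: t=0:+1/16 t=1:−1/6 t=2:+1/96 = -3/32
3j²(2 3 3; 0 -1 1) = Δ·Π!·Σ² = 3/140  (sign -1)
combine: 4πI² = 245·4/105·3/140 = 1/5
take √, sign -1: I = -0.12615663

-0.126157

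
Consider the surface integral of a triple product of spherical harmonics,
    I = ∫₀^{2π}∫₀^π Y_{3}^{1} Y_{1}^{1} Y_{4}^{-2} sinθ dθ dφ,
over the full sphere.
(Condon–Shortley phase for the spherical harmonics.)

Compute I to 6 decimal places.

m-sum 0 ✓  L=8 even ✓  2≤4≤4 ✓
Π(2lᵢ+1) = 7×3×9 = 189
triangle coeff Δ(3,1,4) = 1/252
Σ_t [0,0]: t=0:+1/36 = 1/36
(3j)²=4/63 [(3 1 4; 0 0 0)], sign=+1
Σ_t [0,0]: t=0:+1/96 = 1/96
(3j)²=5/84 [(3 1 4; 1 1 -2)], sign=+1
⇒ 4πI² = 5/7
I = (+1)√(5/7/(4π)) = 0.23841361

0.238414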